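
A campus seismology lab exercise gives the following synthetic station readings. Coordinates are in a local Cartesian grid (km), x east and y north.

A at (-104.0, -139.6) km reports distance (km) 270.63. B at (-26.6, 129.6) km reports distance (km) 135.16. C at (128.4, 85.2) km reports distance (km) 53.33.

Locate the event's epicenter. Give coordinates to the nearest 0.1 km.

Circle about each station: (x + 104.0)² + (y + 139.6)² = 270.63²; (x + 26.6)² + (y − 129.6)² = 135.16²; (x − 128.4)² + (y − 85.2)² = 53.33².
Subtracting the A equation from the B and C equations removes the quadratic terms:
154.8 x + 538.4 y = 42171.93
464.8 x + 449.6 y = 63837.95
Solving the 2×2 system: x ≈ 85.3, y ≈ 53.8 km.
Check against A (with the unrounded x, y): √((x + 104.0)²+(y + 139.6)²) = 270.63 ≈ 270.63 km. ✓

(85.3, 53.8)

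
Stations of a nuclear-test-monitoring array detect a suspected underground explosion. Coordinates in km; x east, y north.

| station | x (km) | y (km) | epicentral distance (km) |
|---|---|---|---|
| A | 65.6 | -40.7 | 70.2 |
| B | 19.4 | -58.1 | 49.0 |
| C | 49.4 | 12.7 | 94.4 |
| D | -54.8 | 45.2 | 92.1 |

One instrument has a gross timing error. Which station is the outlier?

Solve using three stations at a time. Using B, C, D (subtract circle equations pairwise → linear system) gives (x, y) ≈ (-27.1, -42.6).
Distances from that point to each station vs reported:
  A: calculated 92.7 vs reported 70.2 → residual 22.5 km
  B: calculated 49.0 vs reported 49.0 → residual 0.0 km
  C: calculated 94.4 vs reported 94.4 → residual 0.0 km
  D: calculated 92.1 vs reported 92.1 → residual 0.0 km
B, C, D are mutually consistent (residuals ≈ 0); A is off by 22.5 km.

A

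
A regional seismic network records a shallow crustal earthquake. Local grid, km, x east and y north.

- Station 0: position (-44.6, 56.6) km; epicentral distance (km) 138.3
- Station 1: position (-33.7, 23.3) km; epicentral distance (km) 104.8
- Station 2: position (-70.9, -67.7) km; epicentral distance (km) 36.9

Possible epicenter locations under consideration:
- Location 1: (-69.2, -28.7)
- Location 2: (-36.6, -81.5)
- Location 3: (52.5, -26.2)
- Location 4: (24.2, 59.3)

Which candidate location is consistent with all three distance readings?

Location 2

For each candidate, compare |candidate − station| to the reported distance:
Location 1: residuals Station 0 49.5, Station 1 41.8, Station 2 2.1 → max 49.5 km
Location 2: residuals Station 0 0.0, Station 1 0.0, Station 2 0.1 → max 0.1 km
Location 3: residuals Station 0 10.7, Station 1 5.4, Station 2 93.3 → max 93.3 km
Location 4: residuals Station 0 69.4, Station 1 36.6, Station 2 121.8 → max 121.8 km
Only Location 2 has all residuals ≈ 0.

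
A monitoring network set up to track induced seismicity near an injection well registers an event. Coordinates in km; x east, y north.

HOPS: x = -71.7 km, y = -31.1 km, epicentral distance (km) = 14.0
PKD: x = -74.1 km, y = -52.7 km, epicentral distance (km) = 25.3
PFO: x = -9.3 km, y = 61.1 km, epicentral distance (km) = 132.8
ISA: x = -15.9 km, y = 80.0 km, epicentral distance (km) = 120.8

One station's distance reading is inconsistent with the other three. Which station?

Solve using three stations at a time. Using HOPS, PKD, ISA (subtract circle equations pairwise → linear system) gives (x, y) ≈ (-57.8, -33.3).
Distances from that point to each station vs reported:
  HOPS: calculated 14.0 vs reported 14.0 → residual 0.0 km
  PKD: calculated 25.3 vs reported 25.3 → residual 0.0 km
  PFO: calculated 106.1 vs reported 132.8 → residual 26.7 km
  ISA: calculated 120.8 vs reported 120.8 → residual 0.0 km
HOPS, PKD, ISA are mutually consistent (residuals ≈ 0); PFO is off by 26.7 km.

PFO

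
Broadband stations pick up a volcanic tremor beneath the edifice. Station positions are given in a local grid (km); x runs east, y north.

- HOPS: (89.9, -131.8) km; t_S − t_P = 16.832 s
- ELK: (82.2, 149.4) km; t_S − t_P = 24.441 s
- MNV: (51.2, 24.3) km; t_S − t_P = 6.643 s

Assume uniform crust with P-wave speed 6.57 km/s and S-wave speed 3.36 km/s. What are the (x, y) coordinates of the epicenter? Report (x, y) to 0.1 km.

68.2 km east, -18.1 km north

Distance from S−P lag: d = Δt · v_P v_S / (v_P − v_S) = Δt · (6.57·3.36)/(6.57−3.36) ≈ 6.8770·Δt.
So d_HOPS = 115.75, d_ELK = 168.08, d_MNV = 45.68 km.
Circle about each station: (x − 89.9)² + (y + 131.8)² = 115.75²; (x − 82.2)² + (y − 149.4)² = 168.08²; (x − 51.2)² + (y − 24.3)² = 45.68².
Subtracting pairs of circle equations eliminates x²+y² and gives linear equations (the radical axes):
-15.4 x + 562.4 y = -11228.87
-77.4 x + 312.2 y = -10929.92
Solving the 2×2 system: x ≈ 68.2, y ≈ -18.1 km.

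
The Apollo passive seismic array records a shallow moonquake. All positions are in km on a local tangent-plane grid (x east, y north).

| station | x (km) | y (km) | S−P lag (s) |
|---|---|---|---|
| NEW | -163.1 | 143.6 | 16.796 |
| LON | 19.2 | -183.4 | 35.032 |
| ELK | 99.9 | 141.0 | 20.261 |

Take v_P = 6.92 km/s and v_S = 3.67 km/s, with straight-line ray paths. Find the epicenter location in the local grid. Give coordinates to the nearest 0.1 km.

Distance from S−P lag: d = Δt · v_P v_S / (v_P − v_S) = Δt · (6.92·3.67)/(6.92−3.67) ≈ 7.8143·Δt.
So d_NEW = 131.25, d_LON = 273.75, d_ELK = 158.33 km.
Circle about each station: (x + 163.1)² + (y − 143.6)² = 131.25²; (x − 19.2)² + (y + 183.4)² = 273.75²; (x − 99.9)² + (y − 141.0)² = 158.33².
Subtracting pairs of circle equations eliminates x²+y² and gives linear equations (the radical axes):
364.6 x − 654.0 y = -70930.87
526.0 x − 5.2 y = -25203.39
Solving the 2×2 system: x ≈ -47.1, y ≈ 82.2 km.

-47.1 km east, 82.2 km north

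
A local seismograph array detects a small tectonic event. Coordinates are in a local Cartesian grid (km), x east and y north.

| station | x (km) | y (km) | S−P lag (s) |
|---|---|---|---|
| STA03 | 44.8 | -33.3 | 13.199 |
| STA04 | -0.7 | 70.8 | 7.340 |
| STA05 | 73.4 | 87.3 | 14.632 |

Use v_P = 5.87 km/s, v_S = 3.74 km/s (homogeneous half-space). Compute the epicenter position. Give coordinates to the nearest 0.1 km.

-69.8 km east, 40.0 km north

Distance from S−P lag: d = Δt · v_P v_S / (v_P − v_S) = Δt · (5.87·3.74)/(5.87−3.74) ≈ 10.3069·Δt.
So d_STA03 = 136.04, d_STA04 = 75.65, d_STA05 = 150.81 km.
Circle about each station: (x − 44.8)² + (y + 33.3)² = 136.04²; (x + 0.7)² + (y − 70.8)² = 75.65²; (x − 73.4)² + (y − 87.3)² = 150.81².
Subtracting the STA03 equation from the STA04 and STA05 equations removes the quadratic terms:
-91.0 x + 208.2 y = 14681.16
57.2 x + 241.2 y = 5656.15
Solving the 2×2 system: x ≈ -69.8, y ≈ 40.0 km.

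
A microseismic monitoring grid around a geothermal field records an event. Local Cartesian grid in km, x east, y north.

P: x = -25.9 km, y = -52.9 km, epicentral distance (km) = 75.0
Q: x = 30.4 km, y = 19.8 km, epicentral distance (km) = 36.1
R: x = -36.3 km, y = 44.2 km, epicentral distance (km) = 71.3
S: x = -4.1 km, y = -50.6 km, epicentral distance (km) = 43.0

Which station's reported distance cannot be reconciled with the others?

Solve using three stations at a time. Using Q, R, S (subtract circle equations pairwise → linear system) gives (x, y) ≈ (10.0, -10.0).
Distances from that point to each station vs reported:
  P: calculated 56.0 vs reported 75.0 → residual 19.0 km
  Q: calculated 36.1 vs reported 36.1 → residual 0.0 km
  R: calculated 71.3 vs reported 71.3 → residual 0.0 km
  S: calculated 43.0 vs reported 43.0 → residual 0.0 km
Q, R, S are mutually consistent (residuals ≈ 0); P is off by 19.0 km.

P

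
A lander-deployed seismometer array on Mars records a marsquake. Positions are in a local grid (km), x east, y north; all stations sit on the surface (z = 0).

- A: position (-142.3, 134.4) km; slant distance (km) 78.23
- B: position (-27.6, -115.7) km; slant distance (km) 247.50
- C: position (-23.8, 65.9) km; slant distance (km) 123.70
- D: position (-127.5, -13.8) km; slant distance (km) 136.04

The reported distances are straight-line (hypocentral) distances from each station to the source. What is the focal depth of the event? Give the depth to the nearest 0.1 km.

z ≈ 68.3 km

Each station gives a sphere (x−x_i)² + (y−y_i)² + z² = d_i² (stations at z=0).
Subtracting the A sphere from B and C: z² cancels, leaving linear equations in x and y:
229.4 x − 500.2 y = -79300.72
237.0 x − 137.0 y = -42585.16
Solving: x ≈ -119.800, y ≈ 103.596 km (keep extra digits for the depth step; rounded: -119.8, 103.6).
Then from the A sphere: z² = 78.23² − (x + 142.3)² − (y − 134.4)² with x = -119.800, y = 103.596, so z ≈ 68.299 ≈ 68.3 km.
Check against D (with the unrounded solution): distance 136.04 ≈ 136.04 km. ✓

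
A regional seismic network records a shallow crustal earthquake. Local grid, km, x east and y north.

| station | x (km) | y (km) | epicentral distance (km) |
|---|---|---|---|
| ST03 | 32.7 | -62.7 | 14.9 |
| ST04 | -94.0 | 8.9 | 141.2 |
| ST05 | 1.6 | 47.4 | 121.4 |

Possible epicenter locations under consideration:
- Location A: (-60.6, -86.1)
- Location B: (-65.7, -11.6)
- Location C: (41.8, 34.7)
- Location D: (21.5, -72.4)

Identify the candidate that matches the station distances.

For each candidate, compare |candidate − station| to the reported distance:
Location A: residuals ST03 81.3, ST04 40.5, ST05 25.9 → max 81.3 km
Location B: residuals ST03 96.0, ST04 106.3, ST05 31.9 → max 106.3 km
Location C: residuals ST03 82.9, ST04 3.0, ST05 79.2 → max 82.9 km
Location D: residuals ST03 0.1, ST04 0.0, ST05 0.0 → max 0.1 km
Only Location D has all residuals ≈ 0.

Location D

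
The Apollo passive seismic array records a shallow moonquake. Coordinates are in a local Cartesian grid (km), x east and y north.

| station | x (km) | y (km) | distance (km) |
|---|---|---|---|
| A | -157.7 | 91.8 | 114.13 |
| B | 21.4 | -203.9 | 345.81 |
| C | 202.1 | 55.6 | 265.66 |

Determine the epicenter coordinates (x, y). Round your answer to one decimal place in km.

x ≈ -51.7 km, y ≈ 134.1 km

Circle about each station: (x + 157.7)² + (y − 91.8)² = 114.13²; (x − 21.4)² + (y + 203.9)² = 345.81²; (x − 202.1)² + (y − 55.6)² = 265.66².
Subtracting the A equation from the B and C equations removes the quadratic terms:
358.2 x − 591.4 y = -97822.26
719.6 x − 72.4 y = -46910.34
Solving the 2×2 system: x ≈ -51.7, y ≈ 134.1 km.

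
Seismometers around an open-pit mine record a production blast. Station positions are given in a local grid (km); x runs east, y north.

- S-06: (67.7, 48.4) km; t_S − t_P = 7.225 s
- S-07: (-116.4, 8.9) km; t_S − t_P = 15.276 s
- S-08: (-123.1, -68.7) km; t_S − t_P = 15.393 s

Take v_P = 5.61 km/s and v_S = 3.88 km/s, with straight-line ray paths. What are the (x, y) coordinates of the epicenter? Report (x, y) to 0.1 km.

68.8 km east, -42.5 km north

Distance from S−P lag: d = Δt · v_P v_S / (v_P − v_S) = Δt · (5.61·3.88)/(5.61−3.88) ≈ 12.5820·Δt.
So d_S-06 = 90.90, d_S-07 = 192.20, d_S-08 = 193.67 km.
Circle about each station: (x − 67.7)² + (y − 48.4)² = 90.90²; (x + 116.4)² + (y − 8.9)² = 192.20²; (x + 123.1)² + (y + 68.7)² = 193.67².
Subtracting the S-06 equation from the S-07 and S-08 equations removes the quadratic terms:
-368.2 x − 79.0 y = -21975.71
-381.6 x − 234.2 y = -16297.81
Solving the 2×2 system: x ≈ 68.8, y ≈ -42.5 km.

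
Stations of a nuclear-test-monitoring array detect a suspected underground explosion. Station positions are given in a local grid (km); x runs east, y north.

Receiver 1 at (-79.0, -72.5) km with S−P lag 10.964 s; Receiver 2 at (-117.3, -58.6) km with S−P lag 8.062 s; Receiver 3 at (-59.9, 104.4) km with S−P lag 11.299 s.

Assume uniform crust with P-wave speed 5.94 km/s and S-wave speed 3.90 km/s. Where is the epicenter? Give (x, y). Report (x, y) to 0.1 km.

Distance from S−P lag: d = Δt · v_P v_S / (v_P − v_S) = Δt · (5.94·3.90)/(5.94−3.90) ≈ 11.3559·Δt.
So d_Receiver 1 = 124.51, d_Receiver 2 = 91.55, d_Receiver 3 = 128.31 km.
Circle about each station: (x + 79.0)² + (y + 72.5)² = 124.51²; (x + 117.3)² + (y + 58.6)² = 91.55²; (x + 59.9)² + (y − 104.4)² = 128.31².
Subtracting the Receiver 1 equation from the Receiver 2 and Receiver 3 equations removes the quadratic terms:
-76.6 x + 27.8 y = 12817.34
38.2 x + 353.8 y = 2029.40
Solving the 2×2 system: x ≈ -159.0, y ≈ 22.9 km.
Check against Receiver 1 (with the unrounded x, y): √((x + 79.0)²+(y + 72.5)²) = 124.52 ≈ 124.51 km. ✓

-159.0 km east, 22.9 km north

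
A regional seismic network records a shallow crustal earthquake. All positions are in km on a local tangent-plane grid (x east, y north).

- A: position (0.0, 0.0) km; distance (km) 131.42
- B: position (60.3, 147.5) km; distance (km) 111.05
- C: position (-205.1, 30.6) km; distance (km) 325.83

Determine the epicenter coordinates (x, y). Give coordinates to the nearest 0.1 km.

x ≈ 119.9 km, y ≈ 53.8 km

Circle about each station: x² + y² = 131.42²; (x − 60.3)² + (y − 147.5)² = 111.05²; (x + 205.1)² + (y − 30.6)² = 325.83².
Subtracting pairs of circle equations eliminates x²+y² and gives linear equations (the radical axes):
120.6 x + 295.0 y = 30331.45
-410.2 x + 61.2 y = -45891.60
Solving the 2×2 system: x ≈ 119.9, y ≈ 53.8 km.
Check against A (with the unrounded x, y): √(x²+y²) = 131.42 ≈ 131.42 km. ✓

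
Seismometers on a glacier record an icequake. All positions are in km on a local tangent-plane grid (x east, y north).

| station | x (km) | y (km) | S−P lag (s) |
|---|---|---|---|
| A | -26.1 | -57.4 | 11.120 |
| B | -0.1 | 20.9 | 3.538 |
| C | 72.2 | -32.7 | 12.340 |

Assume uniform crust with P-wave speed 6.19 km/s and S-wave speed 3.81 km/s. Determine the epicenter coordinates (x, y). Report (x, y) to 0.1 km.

Distance from S−P lag: d = Δt · v_P v_S / (v_P − v_S) = Δt · (6.19·3.81)/(6.19−3.81) ≈ 9.9092·Δt.
So d_A = 110.19, d_B = 35.06, d_C = 122.28 km.
Circle about each station: (x + 26.1)² + (y + 57.4)² = 110.19²; (x + 0.1)² + (y − 20.9)² = 35.06²; (x − 72.2)² + (y + 32.7)² = 122.28².
Subtracting the A equation from the B and C equations removes the quadratic terms:
52.0 x + 156.6 y = 7373.48
196.6 x + 49.4 y = -504.40
Solving the 2×2 system: x ≈ -15.7, y ≈ 52.3 km.

-15.7 km east, 52.3 km north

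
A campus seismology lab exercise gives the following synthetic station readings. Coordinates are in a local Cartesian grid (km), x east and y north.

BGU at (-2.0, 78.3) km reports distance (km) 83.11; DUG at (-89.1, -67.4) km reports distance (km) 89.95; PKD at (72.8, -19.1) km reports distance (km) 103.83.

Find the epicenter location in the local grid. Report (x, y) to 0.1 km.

-29.3 km east, -0.2 km north

Circle about each station: (x + 2.0)² + (y − 78.3)² = 83.11²; (x + 89.1)² + (y + 67.4)² = 89.95²; (x − 72.8)² + (y + 19.1)² = 103.83².
Subtracting the BGU equation from the DUG and PKD equations removes the quadratic terms:
-174.2 x − 291.4 y = 5162.95
149.6 x − 194.8 y = -4343.64
Solving the 2×2 system: x ≈ -29.3, y ≈ -0.2 km.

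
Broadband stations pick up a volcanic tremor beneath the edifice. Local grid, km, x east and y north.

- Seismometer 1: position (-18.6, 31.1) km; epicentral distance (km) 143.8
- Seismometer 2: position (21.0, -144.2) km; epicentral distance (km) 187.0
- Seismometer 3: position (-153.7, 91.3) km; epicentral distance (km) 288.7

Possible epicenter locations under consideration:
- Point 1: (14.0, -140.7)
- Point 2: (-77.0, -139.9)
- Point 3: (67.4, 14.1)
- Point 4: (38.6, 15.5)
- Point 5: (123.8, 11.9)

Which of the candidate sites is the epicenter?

Point 5

For each candidate, compare |candidate − station| to the reported distance:
Point 1: residuals Seismometer 1 31.1, Seismometer 2 179.2, Seismometer 3 2.4 → max 179.2 km
Point 2: residuals Seismometer 1 36.9, Seismometer 2 88.9, Seismometer 3 45.1 → max 88.9 km
Point 3: residuals Seismometer 1 56.1, Seismometer 2 22.0, Seismometer 3 54.5 → max 56.1 km
Point 4: residuals Seismometer 1 84.5, Seismometer 2 26.3, Seismometer 3 82.0 → max 84.5 km
Point 5: residuals Seismometer 1 0.1, Seismometer 2 0.1, Seismometer 3 0.1 → max 0.1 km
Only Point 5 has all residuals ≈ 0.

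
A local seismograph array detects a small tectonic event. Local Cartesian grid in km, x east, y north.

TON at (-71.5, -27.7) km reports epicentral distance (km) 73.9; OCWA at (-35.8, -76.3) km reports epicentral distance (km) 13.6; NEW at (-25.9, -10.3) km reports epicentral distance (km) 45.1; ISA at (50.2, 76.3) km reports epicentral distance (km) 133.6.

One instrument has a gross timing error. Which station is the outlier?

OCWA

Solve using three stations at a time. Using TON, NEW, ISA (subtract circle equations pairwise → linear system) gives (x, y) ≈ (-0.3, -47.4).
Distances from that point to each station vs reported:
  TON: calculated 73.9 vs reported 73.9 → residual 0.0 km
  OCWA: calculated 45.8 vs reported 13.6 → residual 32.2 km
  NEW: calculated 45.1 vs reported 45.1 → residual 0.0 km
  ISA: calculated 133.6 vs reported 133.6 → residual 0.0 km
TON, NEW, ISA are mutually consistent (residuals ≈ 0); OCWA is off by 32.2 km.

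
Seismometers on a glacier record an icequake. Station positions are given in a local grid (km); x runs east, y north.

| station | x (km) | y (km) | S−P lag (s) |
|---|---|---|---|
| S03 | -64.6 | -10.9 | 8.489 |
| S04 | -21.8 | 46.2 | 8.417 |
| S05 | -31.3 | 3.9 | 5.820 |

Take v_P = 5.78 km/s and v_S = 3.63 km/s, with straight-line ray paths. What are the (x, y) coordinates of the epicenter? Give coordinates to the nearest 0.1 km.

Distance from S−P lag: d = Δt · v_P v_S / (v_P − v_S) = Δt · (5.78·3.63)/(5.78−3.63) ≈ 9.7588·Δt.
So d_S03 = 82.84, d_S04 = 82.14, d_S05 = 56.80 km.
Circle about each station: (x + 64.6)² + (y + 10.9)² = 82.84²; (x + 21.8)² + (y − 46.2)² = 82.14²; (x + 31.3)² + (y − 3.9)² = 56.80².
Subtracting the S03 equation from the S04 and S05 equations removes the quadratic terms:
85.6 x + 114.2 y = -1566.80
66.6 x + 29.6 y = 339.16
Solving the 2×2 system: x ≈ 16.8, y ≈ -26.3 km.

x ≈ 16.8 km, y ≈ -26.3 km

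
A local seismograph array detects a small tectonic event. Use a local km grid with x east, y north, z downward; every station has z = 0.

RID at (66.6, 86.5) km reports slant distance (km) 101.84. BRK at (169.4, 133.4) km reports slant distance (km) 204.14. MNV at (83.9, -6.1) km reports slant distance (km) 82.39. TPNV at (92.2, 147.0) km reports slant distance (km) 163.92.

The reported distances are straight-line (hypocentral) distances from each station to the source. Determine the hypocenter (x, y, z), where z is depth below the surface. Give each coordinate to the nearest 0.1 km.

Each station gives a sphere (x−x_i)² + (y−y_i)² + z² = d_i² (stations at z=0).
Subtracting the RID sphere from BRK and MNV: z² cancels, leaving linear equations in x and y:
205.6 x + 93.8 y = 3272.36
34.6 x − 185.2 y = -1258.12
Solving: x ≈ 11.810, y ≈ 9.000 km (keep extra digits for the depth step; rounded: 11.8, 9.0).
Then from the RID sphere: z² = 101.84² − (x − 66.6)² − (y − 86.5)² with x = 11.810, y = 9.000, so z ≈ 36.921 ≈ 36.9 km.

(11.8, 9.0, 36.9)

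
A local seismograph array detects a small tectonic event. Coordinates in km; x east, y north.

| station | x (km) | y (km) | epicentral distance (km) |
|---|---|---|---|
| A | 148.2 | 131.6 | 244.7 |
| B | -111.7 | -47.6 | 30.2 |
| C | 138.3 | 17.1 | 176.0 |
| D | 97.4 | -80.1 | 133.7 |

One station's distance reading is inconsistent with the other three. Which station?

B

Solve using three stations at a time. Using A, C, D (subtract circle equations pairwise → linear system) gives (x, y) ≈ (-29.4, -36.9).
Distances from that point to each station vs reported:
  A: calculated 244.8 vs reported 244.7 → residual 0.1 km
  B: calculated 83.0 vs reported 30.2 → residual 52.8 km
  C: calculated 176.2 vs reported 176.0 → residual 0.2 km
  D: calculated 133.9 vs reported 133.7 → residual 0.2 km
A, C, D are mutually consistent (residuals ≈ 0); B is off by 52.8 km.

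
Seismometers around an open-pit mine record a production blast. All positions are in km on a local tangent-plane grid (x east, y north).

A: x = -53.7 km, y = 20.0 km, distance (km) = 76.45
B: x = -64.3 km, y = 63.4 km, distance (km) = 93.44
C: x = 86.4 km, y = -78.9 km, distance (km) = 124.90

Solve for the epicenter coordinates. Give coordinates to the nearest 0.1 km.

Circle about each station: (x + 53.7)² + (y − 20.0)² = 76.45²; (x + 64.3)² + (y − 63.4)² = 93.44²; (x − 86.4)² + (y + 78.9)² = 124.90².
Subtracting the A equation from the B and C equations removes the quadratic terms:
-21.2 x + 86.8 y = 1983.93
280.2 x − 197.8 y = 651.07
Solving the 2×2 system: x ≈ 22.3, y ≈ 28.3 km.

22.3 km east, 28.3 km north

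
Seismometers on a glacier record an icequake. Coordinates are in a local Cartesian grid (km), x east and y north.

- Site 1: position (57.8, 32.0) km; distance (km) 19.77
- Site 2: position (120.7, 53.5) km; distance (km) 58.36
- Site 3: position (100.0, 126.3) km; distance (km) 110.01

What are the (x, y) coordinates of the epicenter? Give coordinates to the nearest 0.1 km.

Circle about each station: (x − 57.8)² + (y − 32.0)² = 19.77²; (x − 120.7)² + (y − 53.5)² = 58.36²; (x − 100.0)² + (y − 126.3)² = 110.01².
Subtracting the Site 1 equation from the Site 2 and Site 3 equations removes the quadratic terms:
125.8 x + 43.0 y = 10050.86
84.4 x + 188.6 y = 9875.50
Solving the 2×2 system: x ≈ 73.2, y ≈ 19.6 km.

(73.2, 19.6)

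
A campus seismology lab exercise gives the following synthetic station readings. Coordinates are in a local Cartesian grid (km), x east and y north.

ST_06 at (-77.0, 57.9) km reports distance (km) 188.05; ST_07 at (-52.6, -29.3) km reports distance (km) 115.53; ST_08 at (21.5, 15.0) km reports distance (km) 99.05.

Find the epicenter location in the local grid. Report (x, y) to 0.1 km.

Circle about each station: (x + 77.0)² + (y − 57.9)² = 188.05²; (x + 52.6)² + (y + 29.3)² = 115.53²; (x − 21.5)² + (y − 15.0)² = 99.05².
Subtracting the ST_06 equation from the ST_07 and ST_08 equations removes the quadratic terms:
48.8 x − 174.4 y = 16359.46
197.0 x − 85.8 y = 16957.74
Solving the 2×2 system: x ≈ 51.5, y ≈ -79.4 km.

51.5 km east, -79.4 km north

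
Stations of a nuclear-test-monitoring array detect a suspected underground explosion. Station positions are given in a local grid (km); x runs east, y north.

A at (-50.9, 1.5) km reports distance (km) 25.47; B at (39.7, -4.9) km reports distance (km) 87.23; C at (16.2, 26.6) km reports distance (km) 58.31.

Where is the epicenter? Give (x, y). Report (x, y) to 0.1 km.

x ≈ -42.1 km, y ≈ 25.4 km

Circle about each station: (x + 50.9)² + (y − 1.5)² = 25.47²; (x − 39.7)² + (y + 4.9)² = 87.23²; (x − 16.2)² + (y − 26.6)² = 58.31².
Subtracting the A equation from the B and C equations removes the quadratic terms:
181.2 x − 12.8 y = -7953.31
134.2 x + 50.2 y = -4374.40
Solving the 2×2 system: x ≈ -42.1, y ≈ 25.4 km.
Check against A (with the unrounded x, y): √((x + 50.9)²+(y − 1.5)²) = 25.47 ≈ 25.47 km. ✓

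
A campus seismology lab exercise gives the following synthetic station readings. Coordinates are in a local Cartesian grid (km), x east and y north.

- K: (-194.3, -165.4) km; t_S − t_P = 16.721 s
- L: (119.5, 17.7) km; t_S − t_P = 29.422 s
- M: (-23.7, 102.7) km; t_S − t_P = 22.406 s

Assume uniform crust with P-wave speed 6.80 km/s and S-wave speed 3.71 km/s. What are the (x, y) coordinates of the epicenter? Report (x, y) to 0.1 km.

Distance from S−P lag: d = Δt · v_P v_S / (v_P − v_S) = Δt · (6.80·3.71)/(6.80−3.71) ≈ 8.1644·Δt.
So d_K = 136.52, d_L = 240.21, d_M = 182.93 km.
Circle about each station: (x + 194.3)² + (y + 165.4)² = 136.52²; (x − 119.5)² + (y − 17.7)² = 240.21²; (x + 23.7)² + (y − 102.7)² = 182.93².
Subtracting the K equation from the L and M equations removes the quadratic terms:
627.6 x + 366.2 y = -89579.24
341.2 x + 536.2 y = -68826.34
Solving the 2×2 system: x ≈ -107.9, y ≈ -59.7 km.
Check against K (with the unrounded x, y): √((x + 194.3)²+(y + 165.4)²) = 136.52 ≈ 136.52 km. ✓

x ≈ -107.9 km, y ≈ -59.7 km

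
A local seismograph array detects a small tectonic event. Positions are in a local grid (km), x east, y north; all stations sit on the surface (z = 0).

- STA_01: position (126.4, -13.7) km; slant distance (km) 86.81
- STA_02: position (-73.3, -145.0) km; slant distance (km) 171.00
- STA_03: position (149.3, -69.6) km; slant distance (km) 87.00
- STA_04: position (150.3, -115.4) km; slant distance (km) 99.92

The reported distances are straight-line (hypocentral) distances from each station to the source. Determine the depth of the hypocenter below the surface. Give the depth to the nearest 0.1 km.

42.3 km

Each station gives a sphere (x−x_i)² + (y−y_i)² + z² = d_i² (stations at z=0).
Subtracting the STA_01 sphere from STA_02 and STA_03: z² cancels, leaving linear equations in x and y:
-399.4 x − 262.6 y = -11471.78
45.8 x − 111.8 y = 10936.98
Solving: x ≈ 73.299, y ≈ -67.799 km (keep extra digits for the depth step; rounded: 73.3, -67.8).
Then from the STA_01 sphere: z² = 86.81² − (x − 126.4)² − (y + 13.7)² with x = 73.299, y = -67.799, so z ≈ 42.303 ≈ 42.3 km.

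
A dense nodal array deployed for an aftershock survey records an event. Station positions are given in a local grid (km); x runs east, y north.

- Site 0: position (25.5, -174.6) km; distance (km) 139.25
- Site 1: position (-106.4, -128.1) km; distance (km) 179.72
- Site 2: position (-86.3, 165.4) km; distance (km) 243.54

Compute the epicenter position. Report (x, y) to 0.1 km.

Circle about each station: (x − 25.5)² + (y + 174.6)² = 139.25²; (x + 106.4)² + (y + 128.1)² = 179.72²; (x + 86.3)² + (y − 165.4)² = 243.54².
Subtracting the Site 0 equation from the Site 1 and Site 2 equations removes the quadratic terms:
-263.8 x + 93.0 y = -16313.56
-223.6 x + 680.0 y = -36251.73
Solving the 2×2 system: x ≈ 48.7, y ≈ -37.3 km.

48.7 km east, -37.3 km north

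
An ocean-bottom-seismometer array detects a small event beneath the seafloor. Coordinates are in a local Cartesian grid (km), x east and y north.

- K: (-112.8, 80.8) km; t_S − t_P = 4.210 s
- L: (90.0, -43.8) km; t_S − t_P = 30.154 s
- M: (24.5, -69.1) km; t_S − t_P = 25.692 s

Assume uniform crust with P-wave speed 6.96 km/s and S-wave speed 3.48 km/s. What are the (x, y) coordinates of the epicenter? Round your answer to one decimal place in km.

Distance from S−P lag: d = Δt · v_P v_S / (v_P − v_S) = Δt · (6.96·3.48)/(6.96−3.48) ≈ 6.9600·Δt.
So d_K = 29.30, d_L = 209.87, d_M = 178.82 km.
Circle about each station: (x + 112.8)² + (y − 80.8)² = 29.30²; (x − 90.0)² + (y + 43.8)² = 209.87²; (x − 24.5)² + (y + 69.1)² = 178.82².
Subtracting the K equation from the L and M equations removes the quadratic terms:
405.6 x − 249.2 y = -52420.97
274.6 x − 299.8 y = -44995.52
Solving the 2×2 system: x ≈ -84.7, y ≈ 72.5 km.
Check against K (with the unrounded x, y): √((x + 112.8)²+(y − 80.8)²) = 29.30 ≈ 29.30 km. ✓

(-84.7, 72.5)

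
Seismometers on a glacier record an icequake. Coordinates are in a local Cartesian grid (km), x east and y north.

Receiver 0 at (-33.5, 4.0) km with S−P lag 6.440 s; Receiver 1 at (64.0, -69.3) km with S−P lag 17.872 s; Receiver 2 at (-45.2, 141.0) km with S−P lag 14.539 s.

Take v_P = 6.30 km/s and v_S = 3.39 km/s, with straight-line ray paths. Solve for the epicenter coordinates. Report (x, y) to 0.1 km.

Distance from S−P lag: d = Δt · v_P v_S / (v_P − v_S) = Δt · (6.30·3.39)/(6.30−3.39) ≈ 7.3392·Δt.
So d_Receiver 0 = 47.26, d_Receiver 1 = 131.17, d_Receiver 2 = 106.70 km.
Circle about each station: (x + 33.5)² + (y − 4.0)² = 47.26²; (x − 64.0)² + (y + 69.3)² = 131.17²; (x + 45.2)² + (y − 141.0)² = 106.70².
Subtracting the Receiver 0 equation from the Receiver 1 and Receiver 2 equations removes the quadratic terms:
195.0 x − 146.6 y = -7211.82
-23.4 x + 274.0 y = 11634.41
Solving the 2×2 system: x ≈ -5.4, y ≈ 42.0 km.

x ≈ -5.4 km, y ≈ 42.0 km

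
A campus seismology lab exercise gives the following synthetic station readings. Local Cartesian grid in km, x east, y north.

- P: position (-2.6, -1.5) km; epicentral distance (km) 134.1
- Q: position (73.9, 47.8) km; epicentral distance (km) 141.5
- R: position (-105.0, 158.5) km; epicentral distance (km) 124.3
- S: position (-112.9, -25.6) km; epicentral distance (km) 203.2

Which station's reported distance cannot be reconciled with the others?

Solve using three stations at a time. Using P, R, S (subtract circle equations pairwise → linear system) gives (x, y) ≈ (16.3, 131.3).
Distances from that point to each station vs reported:
  P: calculated 134.1 vs reported 134.1 → residual 0.0 km
  Q: calculated 101.4 vs reported 141.5 → residual 40.1 km
  R: calculated 124.3 vs reported 124.3 → residual 0.0 km
  S: calculated 203.2 vs reported 203.2 → residual 0.0 km
P, R, S are mutually consistent (residuals ≈ 0); Q is off by 40.1 km.

Q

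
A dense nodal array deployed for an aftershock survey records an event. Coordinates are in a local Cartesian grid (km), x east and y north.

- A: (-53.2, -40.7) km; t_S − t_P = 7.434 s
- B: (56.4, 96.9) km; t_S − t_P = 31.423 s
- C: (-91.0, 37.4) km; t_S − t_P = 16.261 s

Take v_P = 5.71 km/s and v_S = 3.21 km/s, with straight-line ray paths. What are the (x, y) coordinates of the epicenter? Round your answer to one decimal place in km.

-89.0 km east, -81.8 km north

Distance from S−P lag: d = Δt · v_P v_S / (v_P − v_S) = Δt · (5.71·3.21)/(5.71−3.21) ≈ 7.3316·Δt.
So d_A = 54.50, d_B = 230.38, d_C = 119.22 km.
Circle about each station: (x + 53.2)² + (y + 40.7)² = 54.50²; (x − 56.4)² + (y − 96.9)² = 230.38²; (x + 91.0)² + (y − 37.4)² = 119.22².
Subtracting the A equation from the B and C equations removes the quadratic terms:
219.2 x + 275.2 y = -42020.85
-75.6 x + 156.2 y = -6050.13
Solving the 2×2 system: x ≈ -89.0, y ≈ -81.8 km.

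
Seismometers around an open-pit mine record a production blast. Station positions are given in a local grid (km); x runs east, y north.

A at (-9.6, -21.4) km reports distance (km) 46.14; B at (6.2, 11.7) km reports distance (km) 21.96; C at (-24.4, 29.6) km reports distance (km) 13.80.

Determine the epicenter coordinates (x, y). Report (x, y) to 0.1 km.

Circle about each station: (x + 9.6)² + (y + 21.4)² = 46.14²; (x − 6.2)² + (y − 11.7)² = 21.96²; (x + 24.4)² + (y − 29.6)² = 13.80².
Subtracting the A equation from the B and C equations removes the quadratic terms:
31.6 x + 66.2 y = 1271.87
-29.6 x + 102.0 y = 2859.86
Solving the 2×2 system: x ≈ -11.5, y ≈ 24.7 km.
Check against A (with the unrounded x, y): √((x + 9.6)²+(y + 21.4)²) = 46.14 ≈ 46.14 km. ✓

-11.5 km east, 24.7 km north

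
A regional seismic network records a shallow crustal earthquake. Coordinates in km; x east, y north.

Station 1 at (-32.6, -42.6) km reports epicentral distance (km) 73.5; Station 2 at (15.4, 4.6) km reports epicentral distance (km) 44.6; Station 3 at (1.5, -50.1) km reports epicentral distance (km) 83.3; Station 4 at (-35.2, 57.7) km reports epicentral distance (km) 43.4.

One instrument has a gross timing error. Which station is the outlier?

Station 4

Solve using three stations at a time. Using Station 1, Station 2, Station 3 (subtract circle equations pairwise → linear system) gives (x, y) ≈ (-21.3, 30.0).
Distances from that point to each station vs reported:
  Station 1: calculated 73.5 vs reported 73.5 → residual 0.0 km
  Station 2: calculated 44.6 vs reported 44.6 → residual 0.0 km
  Station 3: calculated 83.3 vs reported 83.3 → residual 0.0 km
  Station 4: calculated 31.0 vs reported 43.4 → residual 12.4 km
Station 1, Station 2, Station 3 are mutually consistent (residuals ≈ 0); Station 4 is off by 12.4 km.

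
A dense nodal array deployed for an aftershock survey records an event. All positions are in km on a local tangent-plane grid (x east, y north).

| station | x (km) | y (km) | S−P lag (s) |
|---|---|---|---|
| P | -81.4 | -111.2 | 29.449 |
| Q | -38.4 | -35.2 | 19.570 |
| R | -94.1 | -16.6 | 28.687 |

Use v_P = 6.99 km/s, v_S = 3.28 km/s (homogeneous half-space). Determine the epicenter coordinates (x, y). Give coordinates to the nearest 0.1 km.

Distance from S−P lag: d = Δt · v_P v_S / (v_P − v_S) = Δt · (6.99·3.28)/(6.99−3.28) ≈ 6.1798·Δt.
So d_P = 181.99, d_Q = 120.94, d_R = 177.28 km.
Circle about each station: (x + 81.4)² + (y + 111.2)² = 181.99²; (x + 38.4)² + (y + 35.2)² = 120.94²; (x + 94.1)² + (y + 16.6)² = 177.28².
Subtracting pairs of circle equations eliminates x²+y² and gives linear equations (the radical axes):
86.0 x + 152.0 y = 2216.08
-25.4 x + 189.2 y = -8168.87
Solving the 2×2 system: x ≈ 82.5, y ≈ -32.1 km.

x ≈ 82.5 km, y ≈ -32.1 km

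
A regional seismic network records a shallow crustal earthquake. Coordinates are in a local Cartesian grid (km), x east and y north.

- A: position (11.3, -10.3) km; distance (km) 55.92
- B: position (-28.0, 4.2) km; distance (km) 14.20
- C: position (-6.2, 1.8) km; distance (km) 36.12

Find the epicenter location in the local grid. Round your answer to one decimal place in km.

Circle about each station: (x − 11.3)² + (y + 10.3)² = 55.92²; (x + 28.0)² + (y − 4.2)² = 14.20²; (x + 6.2)² + (y − 1.8)² = 36.12².
Subtracting pairs of circle equations eliminates x²+y² and gives linear equations (the radical axes):
-78.6 x + 29.0 y = 3493.27
-35.0 x + 24.2 y = 1630.29
Solving the 2×2 system: x ≈ -42.0, y ≈ 6.6 km.

x ≈ -42.0 km, y ≈ 6.6 km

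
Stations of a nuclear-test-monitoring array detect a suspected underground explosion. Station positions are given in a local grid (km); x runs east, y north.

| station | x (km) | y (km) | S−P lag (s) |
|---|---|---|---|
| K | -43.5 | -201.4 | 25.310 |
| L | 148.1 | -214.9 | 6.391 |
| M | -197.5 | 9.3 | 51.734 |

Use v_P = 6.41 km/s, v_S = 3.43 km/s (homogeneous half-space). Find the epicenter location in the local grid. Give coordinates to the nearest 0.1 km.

Distance from S−P lag: d = Δt · v_P v_S / (v_P − v_S) = Δt · (6.41·3.43)/(6.41−3.43) ≈ 7.3780·Δt.
So d_K = 186.74, d_L = 47.15, d_M = 381.69 km.
Circle about each station: (x + 43.5)² + (y + 201.4)² = 186.74²; (x − 148.1)² + (y + 214.9)² = 47.15²; (x + 197.5)² + (y − 9.3)² = 381.69².
Subtracting the K equation from the L and M equations removes the quadratic terms:
383.2 x − 27.0 y = 58310.12
-308.0 x + 421.4 y = -114176.90
Solving the 2×2 system: x ≈ 140.3, y ≈ -168.4 km.

(140.3, -168.4)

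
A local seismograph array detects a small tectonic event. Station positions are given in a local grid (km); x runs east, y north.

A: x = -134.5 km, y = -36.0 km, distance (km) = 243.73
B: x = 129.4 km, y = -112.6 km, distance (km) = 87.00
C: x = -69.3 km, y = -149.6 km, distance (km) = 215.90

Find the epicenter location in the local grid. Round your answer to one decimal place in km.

(109.1, -28.0)

Circle about each station: (x + 134.5)² + (y + 36.0)² = 243.73²; (x − 129.4)² + (y + 112.6)² = 87.00²; (x + 69.3)² + (y + 149.6)² = 215.90².
Subtracting pairs of circle equations eliminates x²+y² and gives linear equations (the radical axes):
527.8 x − 153.2 y = 61872.18
130.4 x − 227.2 y = 20587.90
Solving the 2×2 system: x ≈ 109.1, y ≈ -28.0 km.
Check against A (with the unrounded x, y): √((x + 134.5)²+(y + 36.0)²) = 243.73 ≈ 243.73 km. ✓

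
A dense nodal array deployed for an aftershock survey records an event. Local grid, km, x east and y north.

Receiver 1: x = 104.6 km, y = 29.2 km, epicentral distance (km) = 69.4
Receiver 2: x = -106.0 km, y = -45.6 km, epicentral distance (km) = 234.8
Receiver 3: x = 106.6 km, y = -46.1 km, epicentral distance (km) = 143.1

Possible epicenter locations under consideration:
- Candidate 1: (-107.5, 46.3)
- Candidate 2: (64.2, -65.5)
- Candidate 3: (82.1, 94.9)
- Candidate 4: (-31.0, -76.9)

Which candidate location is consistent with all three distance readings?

Candidate 3

For each candidate, compare |candidate − station| to the reported distance:
Candidate 1: residuals Receiver 1 143.4, Receiver 2 142.9, Receiver 3 90.1 → max 143.4 km
Candidate 2: residuals Receiver 1 33.6, Receiver 2 63.4, Receiver 3 96.5 → max 96.5 km
Candidate 3: residuals Receiver 1 0.0, Receiver 2 0.0, Receiver 3 0.0 → max 0.0 km
Candidate 4: residuals Receiver 1 102.8, Receiver 2 153.5, Receiver 3 2.1 → max 153.5 km
Only Candidate 3 has all residuals ≈ 0.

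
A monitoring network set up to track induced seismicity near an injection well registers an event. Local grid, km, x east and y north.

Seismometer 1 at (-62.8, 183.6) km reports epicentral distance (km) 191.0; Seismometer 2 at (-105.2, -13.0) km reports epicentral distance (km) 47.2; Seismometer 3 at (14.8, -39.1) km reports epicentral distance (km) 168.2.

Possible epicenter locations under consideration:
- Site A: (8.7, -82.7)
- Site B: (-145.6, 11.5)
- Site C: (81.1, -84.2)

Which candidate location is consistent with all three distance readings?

Site B

For each candidate, compare |candidate − station| to the reported distance:
Site A: residuals Seismometer 1 84.7, Seismometer 2 86.3, Seismometer 3 124.2 → max 124.2 km
Site B: residuals Seismometer 1 0.0, Seismometer 2 0.0, Seismometer 3 0.0 → max 0.0 km
Site C: residuals Seismometer 1 113.0, Seismometer 2 152.2, Seismometer 3 88.0 → max 152.2 km
Only Site B has all residuals ≈ 0.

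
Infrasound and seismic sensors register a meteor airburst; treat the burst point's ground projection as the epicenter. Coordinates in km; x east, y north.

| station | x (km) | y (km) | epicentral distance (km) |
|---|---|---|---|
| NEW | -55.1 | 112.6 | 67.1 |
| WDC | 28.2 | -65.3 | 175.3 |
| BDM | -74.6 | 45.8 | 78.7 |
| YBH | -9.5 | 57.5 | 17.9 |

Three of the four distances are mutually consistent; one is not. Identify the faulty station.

Solve using three stations at a time. Using NEW, BDM, YBH (subtract circle equations pairwise → linear system) gives (x, y) ≈ (-0.8, 73.2).
Distances from that point to each station vs reported:
  NEW: calculated 67.1 vs reported 67.1 → residual 0.0 km
  WDC: calculated 141.5 vs reported 175.3 → residual 33.8 km
  BDM: calculated 78.7 vs reported 78.7 → residual 0.0 km
  YBH: calculated 17.9 vs reported 17.9 → residual 0.0 km
NEW, BDM, YBH are mutually consistent (residuals ≈ 0); WDC is off by 33.8 km.

WDC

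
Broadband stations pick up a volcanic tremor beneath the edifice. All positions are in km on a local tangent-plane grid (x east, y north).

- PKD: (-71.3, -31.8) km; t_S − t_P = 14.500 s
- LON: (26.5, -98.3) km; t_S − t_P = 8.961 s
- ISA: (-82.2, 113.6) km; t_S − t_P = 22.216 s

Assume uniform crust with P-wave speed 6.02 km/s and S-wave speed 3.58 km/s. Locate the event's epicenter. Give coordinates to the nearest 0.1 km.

Distance from S−P lag: d = Δt · v_P v_S / (v_P − v_S) = Δt · (6.02·3.58)/(6.02−3.58) ≈ 8.8326·Δt.
So d_PKD = 128.07, d_LON = 79.15, d_ISA = 196.23 km.
Circle about each station: (x + 71.3)² + (y + 31.8)² = 128.07²; (x − 26.5)² + (y + 98.3)² = 79.15²; (x + 82.2)² + (y − 113.6)² = 196.23².
Subtracting the PKD equation from the LON and ISA equations removes the quadratic terms:
195.6 x − 133.0 y = 14407.41
-21.8 x + 290.8 y = -8537.42
Solving the 2×2 system: x ≈ 56.6, y ≈ -25.1 km.

(56.6, -25.1)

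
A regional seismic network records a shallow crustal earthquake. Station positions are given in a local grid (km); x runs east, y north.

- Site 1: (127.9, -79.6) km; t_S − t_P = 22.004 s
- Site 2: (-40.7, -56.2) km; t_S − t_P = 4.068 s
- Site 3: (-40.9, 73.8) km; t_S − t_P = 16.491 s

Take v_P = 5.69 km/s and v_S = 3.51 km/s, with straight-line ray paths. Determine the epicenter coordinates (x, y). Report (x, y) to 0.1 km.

Distance from S−P lag: d = Δt · v_P v_S / (v_P − v_S) = Δt · (5.69·3.51)/(5.69−3.51) ≈ 9.1614·Δt.
So d_Site 1 = 201.59, d_Site 2 = 37.27, d_Site 3 = 151.08 km.
Circle about each station: (x − 127.9)² + (y + 79.6)² = 201.59²; (x + 40.7)² + (y + 56.2)² = 37.27²; (x + 40.9)² + (y − 73.8)² = 151.08².
Subtracting the Site 1 equation from the Site 2 and Site 3 equations removes the quadratic terms:
-337.2 x + 46.8 y = 21369.84
-337.6 x + 306.8 y = 2238.04
Solving the 2×2 system: x ≈ -73.6, y ≈ -73.7 km.
Check against Site 1 (with the unrounded x, y): √((x − 127.9)²+(y + 79.6)²) = 201.59 ≈ 201.59 km. ✓

-73.6 km east, -73.7 km north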